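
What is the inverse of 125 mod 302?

302 = 2*125 + 52
125 = 2*52 + 21
52 = 2*21 + 10
21 = 2*10 + 1
10 = 10*1 + 0
gcd(125, 302) = 1, so the inverse exists.
Bézout: 1 = −12*302 + 29*125.
So 125⁻¹ ≡ 29 (mod 302).

29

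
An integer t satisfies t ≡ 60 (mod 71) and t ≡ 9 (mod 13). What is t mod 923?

841

71⁻¹ mod 13: 71*11 ≡ 1 (mod 13), so 71⁻¹ ≡ 11.
t = 60 + 71*((9 − 60)*11 mod 13) = 60 + 71*11 = 841.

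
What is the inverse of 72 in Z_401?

401 = 5*72 + 41
72 = 1*41 + 31
41 = 1*31 + 10
31 = 3*10 + 1
10 = 10*1 + 0
gcd(72, 401) = 1, so the inverse exists.
Back-substitute for 1:
1 = 1*31 − 3*10
  = −3*41 + 4*31
  = 4*72 − 7*41
  = −7*401 + 39*72
So 72⁻¹ ≡ 39 (mod 401).

39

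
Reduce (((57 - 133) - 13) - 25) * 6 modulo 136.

57 - 133 = -76 ≡ 60 (mod 136)
60 - 13 = 47
47 - 25 = 22
22 * 6 = 132

132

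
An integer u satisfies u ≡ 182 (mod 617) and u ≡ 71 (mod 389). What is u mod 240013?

66201

617⁻¹ mod 389: 617×360 ≡ 1 (mod 389), so 617⁻¹ ≡ 360.
u = 182 + 617×((71 − 182)×360 mod 389) = 182 + 617×107 = 66201.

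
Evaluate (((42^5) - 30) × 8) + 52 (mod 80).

(42)^5 ≡ 32 (mod 80)
32 - 30 = 2
2 × 8 = 16
16 + 52 = 68

68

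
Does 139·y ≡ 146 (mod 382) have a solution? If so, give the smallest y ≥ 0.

gcd(139, 382) = 1, so a unique solution mod 382 exists.
139⁻¹ ≡ 11 (mod 382).
y ≡ 11·146 ≡ 78 (mod 382).

78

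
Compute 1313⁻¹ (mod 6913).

Run the extended Euclidean algorithm:
6913 = 5×1313 + 348
1313 = 3×348 + 269
348 = 1×269 + 79
269 = 3×79 + 32
79 = 2×32 + 15
32 = 2×15 + 2
15 = 7×2 + 1
2 = 2×1 + 0
gcd(1313, 6913) = 1, so the inverse exists.
Back-substitute for 1:
1 = 1×15 − 7×2
  = −7×32 + 15×15
  = 15×79 − 37×32
  = −37×269 + 126×79
  = 126×348 − 163×269
  = −163×1313 + 615×348
  = 615×6913 − 3238×1313
So 1313⁻¹ ≡ −3238 ≡ 3675 (mod 6913).

3675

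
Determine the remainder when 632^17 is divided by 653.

17 in binary is 10001, i.e. 17 = 16 + 1.
632^1 ≡ 632 (mod 653)
632^2 ≡ 632^2 = 399424 ≡ 441 (mod 653)
632^4 ≡ 441^2 = 194481 ≡ 540 (mod 653)
632^8 ≡ 540^2 = 291600 ≡ 362 (mod 653)
632^16 ≡ 362^2 = 131044 ≡ 444 (mod 653)
632^17 = 632^16 * 632^1 ≡ 444 * 632 (mod 653).
444 * 632 = 280608 ≡ 471 (mod 653).

471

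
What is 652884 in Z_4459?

1870

652884 = 146*4459 + 1870, so 652884 ≡ 1870 (mod 4459).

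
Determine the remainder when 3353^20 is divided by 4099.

Compute successive squares:
3353^1 ≡ 3353 (mod 4099)
3353^2 ≡ 3353^2 = 11242609 ≡ 3151 (mod 4099)
3353^4 ≡ 3151^2 = 9928801 ≡ 1023 (mod 4099)
3353^8 ≡ 1023^2 = 1046529 ≡ 1284 (mod 4099)
3353^16 ≡ 1284^2 = 1648656 ≡ 858 (mod 4099)
3353^20 = 3353^16 × 3353^4 ≡ 858 × 1023 (mod 4099).
858 × 1023 = 877734 ≡ 548 (mod 4099).

548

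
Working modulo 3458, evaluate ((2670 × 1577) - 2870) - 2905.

3345

2670 × 1577 = 4210590 ≡ 2204 (mod 3458)
2204 - 2870 = -666 ≡ 2792 (mod 3458)
2792 - 2905 = -113 ≡ 3345 (mod 3458)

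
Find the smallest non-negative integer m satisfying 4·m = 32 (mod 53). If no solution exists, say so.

8

gcd(4, 53) = 1, so a unique solution mod 53 exists.
4⁻¹ ≡ 40 (mod 53).
m ≡ 40·32 ≡ 8 (mod 53).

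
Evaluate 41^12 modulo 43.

12 in binary is 1100, i.e. 12 = 8 + 4.
41^1 ≡ 41 (mod 43)
41^2 ≡ 41^2 = 1681 ≡ 4 (mod 43)
41^4 ≡ 4^2 = 16 (mod 43)
41^8 ≡ 16^2 = 256 ≡ 41 (mod 43)
41^12 = 41^8 · 41^4 ≡ 41 · 16 (mod 43).
41 · 16 = 656 ≡ 11 (mod 43).

11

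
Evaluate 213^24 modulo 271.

148

Using repeated squaring:
213^1 ≡ 213 (mod 271)
213^2 ≡ 213^2 = 45369 ≡ 112 (mod 271)
213^4 ≡ 112^2 = 12544 ≡ 78 (mod 271)
213^8 ≡ 78^2 = 6084 ≡ 122 (mod 271)
213^16 ≡ 122^2 = 14884 ≡ 250 (mod 271)
213^24 = 213^16 × 213^8 ≡ 250 × 122 (mod 271).
250 × 122 = 30500 ≡ 148 (mod 271).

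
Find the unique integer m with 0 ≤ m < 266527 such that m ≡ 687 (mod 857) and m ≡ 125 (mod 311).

857⁻¹ mod 311: 857·45 ≡ 1 (mod 311), so 857⁻¹ ≡ 45.
m = 687 + 857·((125 − 687)·45 mod 311) = 687 + 857·212 = 182371.

182371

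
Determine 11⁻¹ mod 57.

26

57 = 5*11 + 2
11 = 5*2 + 1
2 = 2*1 + 0
gcd(11, 57) = 1, so the inverse exists.
Back-substitute for 1:
1 = 1*11 − 5*2
  = −5*57 + 26*11
So 11⁻¹ ≡ 26 (mod 57).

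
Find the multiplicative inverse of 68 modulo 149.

149 = 2×68 + 13
68 = 5×13 + 3
13 = 4×3 + 1
3 = 3×1 + 0
gcd(68, 149) = 1, so the inverse exists.
Back-substitute for 1:
1 = 1×13 − 4×3
  = −4×68 + 21×13
  = 21×149 − 46×68
So 68⁻¹ ≡ −46 ≡ 103 (mod 149).

103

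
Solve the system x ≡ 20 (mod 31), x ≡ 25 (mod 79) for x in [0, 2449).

31⁻¹ mod 79: 31·51 ≡ 1 (mod 79), so 31⁻¹ ≡ 51.
x = 20 + 31·((25 − 20)·51 mod 79) = 20 + 31·18 = 578.

578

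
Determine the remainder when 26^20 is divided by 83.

Compute successive squares:
26^1 ≡ 26 (mod 83)
26^2 ≡ 26^2 = 676 ≡ 12 (mod 83)
26^4 ≡ 12^2 = 144 ≡ 61 (mod 83)
26^8 ≡ 61^2 = 3721 ≡ 69 (mod 83)
26^16 ≡ 69^2 = 4761 ≡ 30 (mod 83)
26^20 = 26^16 * 26^4 ≡ 30 * 61 (mod 83).
30 * 61 = 1830 ≡ 4 (mod 83).

4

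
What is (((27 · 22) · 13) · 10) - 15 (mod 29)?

7

27 · 22 = 594 ≡ 14 (mod 29)
14 · 13 = 182 ≡ 8 (mod 29)
8 · 10 = 80 ≡ 22 (mod 29)
22 - 15 = 7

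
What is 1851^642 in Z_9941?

112

Using repeated squaring:
642 in binary is 1010000010, i.e. 642 = 512 + 128 + 2.
1851^1 ≡ 1851 (mod 9941)
1851^2 ≡ 1851^2 = 3426201 ≡ 6497 (mod 9941)
1851^4 ≡ 6497^2 = 42211009 ≡ 1523 (mod 9941)
1851^8 ≡ 1523^2 = 2319529 ≡ 3276 (mod 9941)
1851^16 ≡ 3276^2 = 10732176 ≡ 5837 (mod 9941)
1851^32 ≡ 5837^2 = 34070569 ≡ 2762 (mod 9941)
1851^64 ≡ 2762^2 = 7628644 ≡ 3897 (mod 9941)
1851^128 ≡ 3897^2 = 15186609 ≡ 6702 (mod 9941)
1851^256 ≡ 6702^2 = 44916804 ≡ 3366 (mod 9941)
1851^512 ≡ 3366^2 = 11329956 ≡ 7157 (mod 9941)
1851^642 = 1851^512 * 1851^128 * 1851^2 ≡ 7157 * 6702 * 6497 (mod 9941).
Accumulate the product:
7157 * 6702 = 47966214 ≡ 889
889 * 6497 = 5775833 ≡ 112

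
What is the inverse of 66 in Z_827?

By the extended Euclidean algorithm:
827 = 12*66 + 35
66 = 1*35 + 31
35 = 1*31 + 4
31 = 7*4 + 3
4 = 1*3 + 1
3 = 3*1 + 0
gcd(66, 827) = 1, so the inverse exists.
Bézout: 1 = 17*827 − 213*66.
So 66⁻¹ ≡ −213 ≡ 614 (mod 827).

614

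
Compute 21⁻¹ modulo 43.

43 = 2*21 + 1
21 = 21*1 + 0
gcd(21, 43) = 1, so the inverse exists.
Bézout: 1 = 1*43 − 2*21.
So 21⁻¹ ≡ −2 ≡ 41 (mod 43).

41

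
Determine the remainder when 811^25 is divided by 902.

Using repeated squaring:
25 in binary is 11001, i.e. 25 = 16 + 8 + 1.
811^1 ≡ 811 (mod 902)
811^2 ≡ 811^2 = 657721 ≡ 163 (mod 902)
811^4 ≡ 163^2 = 26569 ≡ 411 (mod 902)
811^8 ≡ 411^2 = 168921 ≡ 247 (mod 902)
811^16 ≡ 247^2 = 61009 ≡ 575 (mod 902)
811^25 = 811^16 × 811^8 × 811^1 ≡ 575 × 247 × 811 (mod 902).
Accumulate the product:
575 × 247 = 142025 ≡ 411
411 × 811 = 333321 ≡ 483

483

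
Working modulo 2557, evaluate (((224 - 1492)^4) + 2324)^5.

1914

224 - 1492 = -1268 ≡ 1289 (mod 2557)
(1289)^4 ≡ 1128 (mod 2557)
1128 + 2324 = 3452 ≡ 895 (mod 2557)
(895)^5 ≡ 1914 (mod 2557)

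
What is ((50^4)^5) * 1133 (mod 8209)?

2769

(50)^4 ≡ 2951 (mod 8209)
(2951)^5 ≡ 7342 (mod 8209)
7342 * 1133 = 8318486 ≡ 2769 (mod 8209)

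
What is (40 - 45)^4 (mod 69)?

40 - 45 = -5 ≡ 64 (mod 69)
(64)^4 ≡ 4 (mod 69)

4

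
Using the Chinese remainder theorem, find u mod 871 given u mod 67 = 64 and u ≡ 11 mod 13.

67⁻¹ mod 13: 67·7 ≡ 1 (mod 13), so 67⁻¹ ≡ 7.
u = 64 + 67·((11 − 64)·7 mod 13) = 64 + 67·6 = 466.

466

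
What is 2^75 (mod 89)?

67

Using repeated squaring:
2^1 ≡ 2 (mod 89)
2^2 ≡ 2^2 = 4 (mod 89)
2^4 ≡ 4^2 = 16 (mod 89)
2^8 ≡ 16^2 = 256 ≡ 78 (mod 89)
2^16 ≡ 78^2 = 6084 ≡ 32 (mod 89)
2^32 ≡ 32^2 = 1024 ≡ 45 (mod 89)
2^64 ≡ 45^2 = 2025 ≡ 67 (mod 89)
2^75 = 2^64 · 2^8 · 2^2 · 2^1 ≡ 67 · 78 · 4 · 2 (mod 89).
Accumulate the product:
67 · 78 = 5226 ≡ 64
64 · 4 = 256 ≡ 78
78 · 2 = 156 ≡ 67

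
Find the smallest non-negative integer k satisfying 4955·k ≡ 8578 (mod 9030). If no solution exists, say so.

no solution

gcd(4955, 9030) = 5, and 5 does not divide 8578.
So the congruence has no solution.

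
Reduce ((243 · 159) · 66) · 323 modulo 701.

483

243 · 159 = 38637 ≡ 82 (mod 701)
82 · 66 = 5412 ≡ 505 (mod 701)
505 · 323 = 163115 ≡ 483 (mod 701)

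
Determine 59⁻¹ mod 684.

684 = 11×59 + 35
59 = 1×35 + 24
35 = 1×24 + 11
24 = 2×11 + 2
11 = 5×2 + 1
2 = 2×1 + 0
gcd(59, 684) = 1, so the inverse exists.
Bézout: 1 = 27×684 − 313×59.
So 59⁻¹ ≡ −313 ≡ 371 (mod 684).

371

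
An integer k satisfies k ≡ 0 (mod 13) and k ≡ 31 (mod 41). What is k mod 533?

195

13⁻¹ mod 41: 13*19 ≡ 1 (mod 41), so 13⁻¹ ≡ 19.
k = 0 + 13*((31 − 0)*19 mod 41) = 0 + 13*15 = 195.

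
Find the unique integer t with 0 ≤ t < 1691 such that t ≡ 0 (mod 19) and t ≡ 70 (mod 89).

1672

19⁻¹ mod 89: 19*75 ≡ 1 (mod 89), so 19⁻¹ ≡ 75.
t = 0 + 19*((70 − 0)*75 mod 89) = 0 + 19*88 = 1672.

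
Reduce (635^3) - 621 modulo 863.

332

(635)^3 ≡ 90 (mod 863)
90 - 621 = -531 ≡ 332 (mod 863)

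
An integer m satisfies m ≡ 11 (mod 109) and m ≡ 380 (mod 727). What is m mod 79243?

109⁻¹ mod 727: 109*707 ≡ 1 (mod 727), so 109⁻¹ ≡ 707.
m = 11 + 109*((380 − 11)*707 mod 727) = 11 + 109*617 = 67264.

67264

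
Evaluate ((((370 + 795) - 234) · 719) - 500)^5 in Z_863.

676

370 + 795 = 1165 ≡ 302 (mod 863)
302 - 234 = 68
68 · 719 = 48892 ≡ 564 (mod 863)
564 - 500 = 64
(64)^5 ≡ 676 (mod 863)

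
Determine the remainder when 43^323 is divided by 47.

43

323 in binary is 101000011, i.e. 323 = 256 + 64 + 2 + 1.
43^1 ≡ 43 (mod 47)
43^2 ≡ 43^2 = 1849 ≡ 16 (mod 47)
43^4 ≡ 16^2 = 256 ≡ 21 (mod 47)
43^8 ≡ 21^2 = 441 ≡ 18 (mod 47)
43^16 ≡ 18^2 = 324 ≡ 42 (mod 47)
43^32 ≡ 42^2 = 1764 ≡ 25 (mod 47)
43^64 ≡ 25^2 = 625 ≡ 14 (mod 47)
43^128 ≡ 14^2 = 196 ≡ 8 (mod 47)
43^256 ≡ 8^2 = 64 ≡ 17 (mod 47)
43^323 = 43^256 · 43^64 · 43^2 · 43^1 ≡ 17 · 14 · 16 · 43 (mod 47).
Accumulate the product:
17 · 14 = 238 ≡ 3
3 · 16 = 48 ≡ 1
1 · 43 = 43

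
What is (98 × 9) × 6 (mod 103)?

98 × 9 = 882 ≡ 58 (mod 103)
58 × 6 = 348 ≡ 39 (mod 103)

39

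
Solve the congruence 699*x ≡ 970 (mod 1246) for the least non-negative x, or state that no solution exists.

gcd(699, 1246) = 1, so a unique solution mod 1246 exists.
699⁻¹ ≡ 41 (mod 1246).
x ≡ 41*970 ≡ 1144 (mod 1246).

1144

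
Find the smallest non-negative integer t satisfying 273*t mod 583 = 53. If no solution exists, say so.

265

gcd(273, 583) = 1, so a unique solution mod 583 exists.
273⁻¹ ≡ 126 (mod 583).
t ≡ 126*53 ≡ 265 (mod 583).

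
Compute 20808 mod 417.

20808 = 49·417 + 375, so 20808 ≡ 375 (mod 417).

375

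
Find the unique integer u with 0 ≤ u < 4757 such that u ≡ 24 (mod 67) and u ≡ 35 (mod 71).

1029

67⁻¹ mod 71: 67×53 ≡ 1 (mod 71), so 67⁻¹ ≡ 53.
u = 24 + 67×((35 − 24)×53 mod 71) = 24 + 67×15 = 1029.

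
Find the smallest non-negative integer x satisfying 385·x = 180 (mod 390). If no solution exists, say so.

42

gcd(385, 390) = 5, and 5 | 180, so solutions exist.
Divide through by 5: 77·x mod 78 = 36.
77⁻¹ ≡ 77 (mod 78).
x ≡ 77·36 ≡ 42 (mod 78).
The smallest non-negative solution is x = 42.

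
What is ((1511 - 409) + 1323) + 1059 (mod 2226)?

1511 - 409 = 1102
1102 + 1323 = 2425 ≡ 199 (mod 2226)
199 + 1059 = 1258

1258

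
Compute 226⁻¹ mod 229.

229 = 1×226 + 3
226 = 75×3 + 1
3 = 3×1 + 0
gcd(226, 229) = 1, so the inverse exists.
Back-substitute for 1:
1 = 1×226 − 75×3
  = −75×229 + 76×226
So 226⁻¹ ≡ 76 (mod 229).

76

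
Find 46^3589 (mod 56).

3589 in binary is 111000000101, i.e. 3589 = 2048 + 1024 + 512 + 4 + 1.
46^1 ≡ 46 (mod 56)
46^2 ≡ 46^2 = 2116 ≡ 44 (mod 56)
46^4 ≡ 44^2 = 1936 ≡ 32 (mod 56)
46^8 ≡ 32^2 = 1024 ≡ 16 (mod 56)
46^16 ≡ 16^2 = 256 ≡ 32 (mod 56)
46^32 ≡ 32^2 = 1024 ≡ 16 (mod 56)
46^64 ≡ 16^2 = 256 ≡ 32 (mod 56)
46^128 ≡ 32^2 = 1024 ≡ 16 (mod 56)
46^256 ≡ 16^2 = 256 ≡ 32 (mod 56)
46^512 ≡ 32^2 = 1024 ≡ 16 (mod 56)
46^1024 ≡ 16^2 = 256 ≡ 32 (mod 56)
46^2048 ≡ 32^2 = 1024 ≡ 16 (mod 56)
46^3589 = 46^2048 × 46^1024 × 46^512 × 46^4 × 46^1 ≡ 16 × 32 × 16 × 32 × 46 (mod 56).
Accumulate the product:
16 × 32 = 512 ≡ 8
8 × 16 = 128 ≡ 16
16 × 32 = 512 ≡ 8
8 × 46 = 368 ≡ 32

32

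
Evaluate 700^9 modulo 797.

Using repeated squaring:
700^1 ≡ 700 (mod 797)
700^2 ≡ 700^2 = 490000 ≡ 642 (mod 797)
700^4 ≡ 642^2 = 412164 ≡ 115 (mod 797)
700^8 ≡ 115^2 = 13225 ≡ 473 (mod 797)
700^9 = 700^8 × 700^1 ≡ 473 × 700 (mod 797).
473 × 700 = 331100 ≡ 345 (mod 797).

345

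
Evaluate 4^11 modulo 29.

5

4^1 ≡ 4 (mod 29)
4^2 ≡ 4^2 = 16 (mod 29)
4^4 ≡ 16^2 = 256 ≡ 24 (mod 29)
4^8 ≡ 24^2 = 576 ≡ 25 (mod 29)
4^11 = 4^8 × 4^2 × 4^1 ≡ 25 × 16 × 4 (mod 29).
Accumulate the product:
25 × 16 = 400 ≡ 23
23 × 4 = 92 ≡ 5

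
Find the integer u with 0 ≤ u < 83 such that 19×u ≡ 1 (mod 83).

35

By the extended Euclidean algorithm:
83 = 4×19 + 7
19 = 2×7 + 5
7 = 1×5 + 2
5 = 2×2 + 1
2 = 2×1 + 0
gcd(19, 83) = 1, so the inverse exists.
Back-substitute for 1:
1 = 1×5 − 2×2
  = −2×7 + 3×5
  = 3×19 − 8×7
  = −8×83 + 35×19
So 19⁻¹ ≡ 35 (mod 83).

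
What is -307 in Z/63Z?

-307 = -5*63 + 8, so -307 ≡ 8 (mod 63).

8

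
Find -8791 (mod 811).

130

-8791 = -11·811 + 130, so -8791 ≡ 130 (mod 811).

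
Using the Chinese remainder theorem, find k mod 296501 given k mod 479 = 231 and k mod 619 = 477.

113754

479⁻¹ mod 619: 479·84 ≡ 1 (mod 619), so 479⁻¹ ≡ 84.
k = 231 + 479·((477 − 231)·84 mod 619) = 231 + 479·237 = 113754.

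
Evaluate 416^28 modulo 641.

63

Using repeated squaring:
28 in binary is 11100, i.e. 28 = 16 + 8 + 4.
416^1 ≡ 416 (mod 641)
416^2 ≡ 416^2 = 173056 ≡ 627 (mod 641)
416^4 ≡ 627^2 = 393129 ≡ 196 (mod 641)
416^8 ≡ 196^2 = 38416 ≡ 597 (mod 641)
416^16 ≡ 597^2 = 356409 ≡ 13 (mod 641)
416^28 = 416^16 · 416^8 · 416^4 ≡ 13 · 597 · 196 (mod 641).
Accumulate the product:
13 · 597 = 7761 ≡ 69
69 · 196 = 13524 ≡ 63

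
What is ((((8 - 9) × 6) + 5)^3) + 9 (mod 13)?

8

8 - 9 = -1 ≡ 12 (mod 13)
12 × 6 = 72 ≡ 7 (mod 13)
7 + 5 = 12
(12)^3 ≡ 12 (mod 13)
12 + 9 = 21 ≡ 8 (mod 13)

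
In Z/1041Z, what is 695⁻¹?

695

1041 = 1·695 + 346
695 = 2·346 + 3
346 = 115·3 + 1
3 = 3·1 + 0
gcd(695, 1041) = 1, so the inverse exists.
Back-substitute for 1:
1 = 1·346 − 115·3
  = −115·695 + 231·346
  = 231·1041 − 346·695
So 695⁻¹ ≡ −346 ≡ 695 (mod 1041).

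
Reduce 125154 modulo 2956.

125154 = 42×2956 + 1002, so 125154 ≡ 1002 (mod 2956).

1002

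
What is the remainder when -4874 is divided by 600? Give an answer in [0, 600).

526

-4874 = -9×600 + 526, so -4874 ≡ 526 (mod 600).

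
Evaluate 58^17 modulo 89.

Using repeated squaring:
17 in binary is 10001, i.e. 17 = 16 + 1.
58^1 ≡ 58 (mod 89)
58^2 ≡ 58^2 = 3364 ≡ 71 (mod 89)
58^4 ≡ 71^2 = 5041 ≡ 57 (mod 89)
58^8 ≡ 57^2 = 3249 ≡ 45 (mod 89)
58^16 ≡ 45^2 = 2025 ≡ 67 (mod 89)
58^17 = 58^16 · 58^1 ≡ 67 · 58 (mod 89).
67 · 58 = 3886 ≡ 59 (mod 89).

59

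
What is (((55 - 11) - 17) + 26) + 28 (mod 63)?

18

55 - 11 = 44
44 - 17 = 27
27 + 26 = 53
53 + 28 = 81 ≡ 18 (mod 63)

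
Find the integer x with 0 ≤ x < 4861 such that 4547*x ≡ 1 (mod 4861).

2833

Apply the Euclidean algorithm and back-substitute:
4861 = 1*4547 + 314
4547 = 14*314 + 151
314 = 2*151 + 12
151 = 12*12 + 7
12 = 1*7 + 5
7 = 1*5 + 2
5 = 2*2 + 1
2 = 2*1 + 0
gcd(4547, 4861) = 1, so the inverse exists.
Bézout: 1 = 1897*4861 − 2028*4547.
So 4547⁻¹ ≡ −2028 ≡ 2833 (mod 4861).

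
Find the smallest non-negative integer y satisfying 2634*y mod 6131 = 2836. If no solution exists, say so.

4256

gcd(2634, 6131) = 1, so a unique solution mod 6131 exists.
2634⁻¹ ≡ 3815 (mod 6131).
y ≡ 3815*2836 ≡ 4256 (mod 6131).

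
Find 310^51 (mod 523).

422

Using repeated squaring:
51 in binary is 110011, i.e. 51 = 32 + 16 + 2 + 1.
310^1 ≡ 310 (mod 523)
310^2 ≡ 310^2 = 96100 ≡ 391 (mod 523)
310^4 ≡ 391^2 = 152881 ≡ 165 (mod 523)
310^8 ≡ 165^2 = 27225 ≡ 29 (mod 523)
310^16 ≡ 29^2 = 841 ≡ 318 (mod 523)
310^32 ≡ 318^2 = 101124 ≡ 185 (mod 523)
310^51 = 310^32 * 310^16 * 310^2 * 310^1 ≡ 185 * 318 * 391 * 310 (mod 523).
Accumulate the product:
185 * 318 = 58830 ≡ 254
254 * 391 = 99314 ≡ 467
467 * 310 = 144770 ≡ 422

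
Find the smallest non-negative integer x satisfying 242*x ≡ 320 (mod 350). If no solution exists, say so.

gcd(242, 350) = 2, and 2 | 320, so solutions exist.
Divide through by 2: 121*x ≡ 160 mod 175.
121⁻¹ ≡ 81 (mod 175).
x ≡ 81*160 ≡ 10 (mod 175).
The smallest non-negative solution is x = 10.

10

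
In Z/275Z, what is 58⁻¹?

275 = 4·58 + 43
58 = 1·43 + 15
43 = 2·15 + 13
15 = 1·13 + 2
13 = 6·2 + 1
2 = 2·1 + 0
gcd(58, 275) = 1, so the inverse exists.
Bézout: 1 = 27·275 − 128·58.
So 58⁻¹ ≡ −128 ≡ 147 (mod 275).

147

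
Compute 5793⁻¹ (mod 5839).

5839 = 1*5793 + 46
5793 = 125*46 + 43
46 = 1*43 + 3
43 = 14*3 + 1
3 = 3*1 + 0
gcd(5793, 5839) = 1, so the inverse exists.
Back-substitute for 1:
1 = 1*43 − 14*3
  = −14*46 + 15*43
  = 15*5793 − 1889*46
  = −1889*5839 + 1904*5793
So 5793⁻¹ ≡ 1904 (mod 5839).

1904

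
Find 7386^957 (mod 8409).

Compute successive squares:
957 in binary is 1110111101, i.e. 957 = 512 + 256 + 128 + 32 + 16 + 8 + 4 + 1.
7386^1 ≡ 7386 (mod 8409)
7386^2 ≡ 7386^2 = 54552996 ≡ 3813 (mod 8409)
7386^4 ≡ 3813^2 = 14538969 ≡ 8217 (mod 8409)
7386^8 ≡ 8217^2 = 67519089 ≡ 3228 (mod 8409)
7386^16 ≡ 3228^2 = 10419984 ≡ 1233 (mod 8409)
7386^32 ≡ 1233^2 = 1520289 ≡ 6669 (mod 8409)
7386^64 ≡ 6669^2 = 44475561 ≡ 360 (mod 8409)
7386^128 ≡ 360^2 = 129600 ≡ 3465 (mod 8409)
7386^256 ≡ 3465^2 = 12006225 ≡ 6582 (mod 8409)
7386^512 ≡ 6582^2 = 43322724 ≡ 7965 (mod 8409)
7386^957 = 7386^512 * 7386^256 * 7386^128 * 7386^32 * 7386^16 * 7386^8 * 7386^4 * 7386^1 ≡ 7965 * 6582 * 3465 * 6669 * 1233 * 3228 * 8217 * 7386 (mod 8409).
Accumulate the product:
7965 * 6582 = 52425630 ≡ 3924
3924 * 3465 = 13596660 ≡ 7716
7716 * 6669 = 51458004 ≡ 3333
3333 * 1233 = 4109589 ≡ 5997
5997 * 3228 = 19358316 ≡ 798
798 * 8217 = 6557166 ≡ 6555
6555 * 7386 = 48415230 ≡ 4617

4617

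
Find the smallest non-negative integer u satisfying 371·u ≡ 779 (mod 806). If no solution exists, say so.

89

gcd(371, 806) = 1, so a unique solution mod 806 exists.
371⁻¹ ≡ 743 (mod 806).
u ≡ 743·779 ≡ 89 (mod 806).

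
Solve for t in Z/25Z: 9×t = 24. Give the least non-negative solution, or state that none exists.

11

gcd(9, 25) = 1, so a unique solution mod 25 exists.
9⁻¹ ≡ 14 (mod 25).
t ≡ 14×24 ≡ 11 (mod 25).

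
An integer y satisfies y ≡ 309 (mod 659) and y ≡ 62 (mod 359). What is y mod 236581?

183511

659⁻¹ mod 359: 659×73 ≡ 1 (mod 359), so 659⁻¹ ≡ 73.
y = 309 + 659×((62 − 309)×73 mod 359) = 309 + 659×278 = 183511.
Check: 183511 mod 659 = 309, 183511 mod 359 = 62. ✓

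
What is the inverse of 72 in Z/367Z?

By the extended Euclidean algorithm:
367 = 5×72 + 7
72 = 10×7 + 2
7 = 3×2 + 1
2 = 2×1 + 0
gcd(72, 367) = 1, so the inverse exists.
Bézout: 1 = 31×367 − 158×72.
So 72⁻¹ ≡ −158 ≡ 209 (mod 367).

209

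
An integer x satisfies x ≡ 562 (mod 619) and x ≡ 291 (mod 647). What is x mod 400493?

619⁻¹ mod 647: 619*439 ≡ 1 (mod 647), so 619⁻¹ ≡ 439.
x = 562 + 619*((291 − 562)*439 mod 647) = 562 + 619*79 = 49463.

49463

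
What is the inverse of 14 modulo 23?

5

23 = 1*14 + 9
14 = 1*9 + 5
9 = 1*5 + 4
5 = 1*4 + 1
4 = 4*1 + 0
gcd(14, 23) = 1, so the inverse exists.
Bézout: 1 = −3*23 + 5*14.
So 14⁻¹ ≡ 5 (mod 23).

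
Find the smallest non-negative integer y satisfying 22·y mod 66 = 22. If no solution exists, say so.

gcd(22, 66) = 22, and 22 | 22, so solutions exist.
Divide through by 22: 1·y mod 3 = 1.
1⁻¹ ≡ 1 (mod 3).
y ≡ 1·1 ≡ 1 (mod 3).
The smallest non-negative solution is y = 1.

1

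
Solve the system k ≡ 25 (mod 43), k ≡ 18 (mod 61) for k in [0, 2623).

2519

43⁻¹ mod 61: 43·44 ≡ 1 (mod 61), so 43⁻¹ ≡ 44.
k = 25 + 43·((18 − 25)·44 mod 61) = 25 + 43·58 = 2519.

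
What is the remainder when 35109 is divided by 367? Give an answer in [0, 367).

35109 = 95·367 + 244, so 35109 ≡ 244 (mod 367).

244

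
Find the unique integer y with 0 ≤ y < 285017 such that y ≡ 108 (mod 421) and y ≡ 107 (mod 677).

421⁻¹ mod 677: 421·119 ≡ 1 (mod 677), so 421⁻¹ ≡ 119.
y = 108 + 421·((107 − 108)·119 mod 677) = 108 + 421·558 = 235026.

235026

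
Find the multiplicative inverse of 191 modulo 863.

863 = 4·191 + 99
191 = 1·99 + 92
99 = 1·92 + 7
92 = 13·7 + 1
7 = 7·1 + 0
gcd(191, 863) = 1, so the inverse exists.
Bézout: 1 = −27·863 + 122·191.
So 191⁻¹ ≡ 122 (mod 863).

122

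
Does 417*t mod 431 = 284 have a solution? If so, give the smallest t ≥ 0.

gcd(417, 431) = 1, so a unique solution mod 431 exists.
417⁻¹ ≡ 277 (mod 431).
t ≡ 277*284 ≡ 226 (mod 431).

226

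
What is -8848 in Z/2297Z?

-8848 = -4·2297 + 340, so -8848 ≡ 340 (mod 2297).

340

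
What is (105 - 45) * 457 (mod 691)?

105 - 45 = 60
60 * 457 = 27420 ≡ 471 (mod 691)

471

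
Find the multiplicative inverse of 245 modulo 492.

245

Apply the Euclidean algorithm and back-substitute:
492 = 2·245 + 2
245 = 122·2 + 1
2 = 2·1 + 0
gcd(245, 492) = 1, so the inverse exists.
Back-substitute for 1:
1 = 1·245 − 122·2
  = −122·492 + 245·245
So 245⁻¹ ≡ 245 (mod 492).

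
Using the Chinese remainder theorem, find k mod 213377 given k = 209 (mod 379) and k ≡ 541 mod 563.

379⁻¹ mod 563: 379×205 ≡ 1 (mod 563), so 379⁻¹ ≡ 205.
k = 209 + 379×((541 − 209)×205 mod 563) = 209 + 379×500 = 189709.
Check: 189709 mod 379 = 209, 189709 mod 563 = 541. ✓

189709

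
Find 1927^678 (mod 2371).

17

By square-and-multiply:
678 in binary is 1010100110, i.e. 678 = 512 + 128 + 32 + 4 + 2.
1927^1 ≡ 1927 (mod 2371)
1927^2 ≡ 1927^2 = 3713329 ≡ 343 (mod 2371)
1927^4 ≡ 343^2 = 117649 ≡ 1470 (mod 2371)
1927^8 ≡ 1470^2 = 2160900 ≡ 919 (mod 2371)
1927^16 ≡ 919^2 = 844561 ≡ 485 (mod 2371)
1927^32 ≡ 485^2 = 235225 ≡ 496 (mod 2371)
1927^64 ≡ 496^2 = 246016 ≡ 1803 (mod 2371)
1927^128 ≡ 1803^2 = 3250809 ≡ 168 (mod 2371)
1927^256 ≡ 168^2 = 28224 ≡ 2143 (mod 2371)
1927^512 ≡ 2143^2 = 4592449 ≡ 2193 (mod 2371)
1927^678 = 1927^512 · 1927^128 · 1927^32 · 1927^4 · 1927^2 ≡ 2193 · 168 · 496 · 1470 · 343 (mod 2371).
Accumulate the product:
2193 · 168 = 368424 ≡ 919
919 · 496 = 455824 ≡ 592
592 · 1470 = 870240 ≡ 83
83 · 343 = 28469 ≡ 17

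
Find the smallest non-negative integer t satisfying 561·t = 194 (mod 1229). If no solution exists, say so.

gcd(561, 1229) = 1, so a unique solution mod 1229 exists.
561⁻¹ ≡ 804 (mod 1229).
t ≡ 804·194 ≡ 1122 (mod 1229).

1122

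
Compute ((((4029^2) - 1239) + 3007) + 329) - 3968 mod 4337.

(4029)^2 ≡ 3787 (mod 4337)
3787 - 1239 = 2548
2548 + 3007 = 5555 ≡ 1218 (mod 4337)
1218 + 329 = 1547
1547 - 3968 = -2421 ≡ 1916 (mod 4337)

1916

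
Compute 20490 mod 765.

20490 = 26×765 + 600, so 20490 ≡ 600 (mod 765).

600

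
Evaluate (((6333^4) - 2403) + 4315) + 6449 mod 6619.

(6333)^4 ≡ 1131 (mod 6619)
1131 - 2403 = -1272 ≡ 5347 (mod 6619)
5347 + 4315 = 9662 ≡ 3043 (mod 6619)
3043 + 6449 = 9492 ≡ 2873 (mod 6619)

2873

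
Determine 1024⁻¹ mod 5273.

By the extended Euclidean algorithm:
5273 = 5*1024 + 153
1024 = 6*153 + 106
153 = 1*106 + 47
106 = 2*47 + 12
47 = 3*12 + 11
12 = 1*11 + 1
11 = 11*1 + 0
gcd(1024, 5273) = 1, so the inverse exists.
Back-substitute for 1:
1 = 1*12 − 1*11
  = −1*47 + 4*12
  = 4*106 − 9*47
  = −9*153 + 13*106
  = 13*1024 − 87*153
  = −87*5273 + 448*1024
So 1024⁻¹ ≡ 448 (mod 5273).

448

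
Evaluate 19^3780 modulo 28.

By square-and-multiply:
3780 in binary is 111011000100, i.e. 3780 = 2048 + 1024 + 512 + 128 + 64 + 4.
19^1 ≡ 19 (mod 28)
19^2 ≡ 19^2 = 361 ≡ 25 (mod 28)
19^4 ≡ 25^2 = 625 ≡ 9 (mod 28)
19^8 ≡ 9^2 = 81 ≡ 25 (mod 28)
19^16 ≡ 25^2 = 625 ≡ 9 (mod 28)
19^32 ≡ 9^2 = 81 ≡ 25 (mod 28)
19^64 ≡ 25^2 = 625 ≡ 9 (mod 28)
19^128 ≡ 9^2 = 81 ≡ 25 (mod 28)
19^256 ≡ 25^2 = 625 ≡ 9 (mod 28)
19^512 ≡ 9^2 = 81 ≡ 25 (mod 28)
19^1024 ≡ 25^2 = 625 ≡ 9 (mod 28)
19^2048 ≡ 9^2 = 81 ≡ 25 (mod 28)
19^3780 = 19^2048 × 19^1024 × 19^512 × 19^128 × 19^64 × 19^4 ≡ 25 × 9 × 25 × 25 × 9 × 9 (mod 28).
Accumulate the product:
25 × 9 = 225 ≡ 1
1 × 25 = 25
25 × 25 = 625 ≡ 9
9 × 9 = 81 ≡ 25
25 × 9 = 225 ≡ 1

1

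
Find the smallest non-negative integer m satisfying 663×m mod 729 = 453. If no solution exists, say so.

gcd(663, 729) = 3, and 3 | 453, so solutions exist.
Divide through by 3: 221×m ≡ 151 mod 243.
221⁻¹ ≡ 11 (mod 243).
m ≡ 11×151 ≡ 203 (mod 243).
The smallest non-negative solution is m = 203.

203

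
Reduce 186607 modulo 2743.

186607 = 68·2743 + 83, so 186607 ≡ 83 (mod 2743).

83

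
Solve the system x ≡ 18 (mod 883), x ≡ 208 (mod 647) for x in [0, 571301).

883⁻¹ mod 647: 883×244 ≡ 1 (mod 647), so 883⁻¹ ≡ 244.
x = 18 + 883×((208 − 18)×244 mod 647) = 18 + 883×423 = 373527.

373527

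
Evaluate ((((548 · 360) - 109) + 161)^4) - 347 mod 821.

96

548 · 360 = 197280 ≡ 240 (mod 821)
240 - 109 = 131
131 + 161 = 292
(292)^4 ≡ 443 (mod 821)
443 - 347 = 96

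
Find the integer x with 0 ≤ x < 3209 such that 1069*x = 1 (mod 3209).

1603

Run the extended Euclidean algorithm:
3209 = 3×1069 + 2
1069 = 534×2 + 1
2 = 2×1 + 0
gcd(1069, 3209) = 1, so the inverse exists.
Bézout: 1 = −534×3209 + 1603×1069.
So 1069⁻¹ ≡ 1603 (mod 3209).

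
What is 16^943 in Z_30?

Using repeated squaring:
943 in binary is 1110101111, i.e. 943 = 512 + 256 + 128 + 32 + 8 + 4 + 2 + 1.
16^1 ≡ 16 (mod 30)
16^2 ≡ 16^2 = 256 ≡ 16 (mod 30)
16^4 ≡ 16^2 = 256 ≡ 16 (mod 30)
16^8 ≡ 16^2 = 256 ≡ 16 (mod 30)
16^16 ≡ 16^2 = 256 ≡ 16 (mod 30)
16^32 ≡ 16^2 = 256 ≡ 16 (mod 30)
16^64 ≡ 16^2 = 256 ≡ 16 (mod 30)
16^128 ≡ 16^2 = 256 ≡ 16 (mod 30)
16^256 ≡ 16^2 = 256 ≡ 16 (mod 30)
16^512 ≡ 16^2 = 256 ≡ 16 (mod 30)
16^943 = 16^512 × 16^256 × 16^128 × 16^32 × 16^8 × 16^4 × 16^2 × 16^1 ≡ 16 × 16 × 16 × 16 × 16 × 16 × 16 × 16 (mod 30).
Accumulate the product:
16 × 16 = 256 ≡ 16
16 × 16 = 256 ≡ 16
16 × 16 = 256 ≡ 16
16 × 16 = 256 ≡ 16
16 × 16 = 256 ≡ 16
16 × 16 = 256 ≡ 16
16 × 16 = 256 ≡ 16

16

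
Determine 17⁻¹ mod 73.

43

By the extended Euclidean algorithm:
73 = 4×17 + 5
17 = 3×5 + 2
5 = 2×2 + 1
2 = 2×1 + 0
gcd(17, 73) = 1, so the inverse exists.
Bézout: 1 = 7×73 − 30×17.
So 17⁻¹ ≡ −30 ≡ 43 (mod 73).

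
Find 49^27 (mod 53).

49

By square-and-multiply:
49^1 ≡ 49 (mod 53)
49^2 ≡ 49^2 = 2401 ≡ 16 (mod 53)
49^4 ≡ 16^2 = 256 ≡ 44 (mod 53)
49^8 ≡ 44^2 = 1936 ≡ 28 (mod 53)
49^16 ≡ 28^2 = 784 ≡ 42 (mod 53)
49^27 = 49^16 · 49^8 · 49^2 · 49^1 ≡ 42 · 28 · 16 · 49 (mod 53).
Accumulate the product:
42 · 28 = 1176 ≡ 10
10 · 16 = 160 ≡ 1
1 · 49 = 49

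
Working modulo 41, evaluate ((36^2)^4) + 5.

(36)^2 ≡ 25 (mod 41)
(25)^4 ≡ 18 (mod 41)
18 + 5 = 23

23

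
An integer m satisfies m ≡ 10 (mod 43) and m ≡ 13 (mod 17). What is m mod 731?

43⁻¹ mod 17: 43*2 ≡ 1 (mod 17), so 43⁻¹ ≡ 2.
m = 10 + 43*((13 − 10)*2 mod 17) = 10 + 43*6 = 268.

268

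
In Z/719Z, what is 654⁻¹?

719 = 1·654 + 65
654 = 10·65 + 4
65 = 16·4 + 1
4 = 4·1 + 0
gcd(654, 719) = 1, so the inverse exists.
Back-substitute for 1:
1 = 1·65 − 16·4
  = −16·654 + 161·65
  = 161·719 − 177·654
So 654⁻¹ ≡ −177 ≡ 542 (mod 719).

542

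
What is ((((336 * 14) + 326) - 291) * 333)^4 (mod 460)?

381

336 * 14 = 4704 ≡ 104 (mod 460)
104 + 326 = 430
430 - 291 = 139
139 * 333 = 46287 ≡ 287 (mod 460)
(287)^4 ≡ 381 (mod 460)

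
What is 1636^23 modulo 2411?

46

1636^1 ≡ 1636 (mod 2411)
1636^2 ≡ 1636^2 = 2676496 ≡ 286 (mod 2411)
1636^4 ≡ 286^2 = 81796 ≡ 2233 (mod 2411)
1636^8 ≡ 2233^2 = 4986289 ≡ 341 (mod 2411)
1636^16 ≡ 341^2 = 116281 ≡ 553 (mod 2411)
1636^23 = 1636^16 × 1636^4 × 1636^2 × 1636^1 ≡ 553 × 2233 × 286 × 1636 (mod 2411).
Accumulate the product:
553 × 2233 = 1234849 ≡ 417
417 × 286 = 119262 ≡ 1123
1123 × 1636 = 1837228 ≡ 46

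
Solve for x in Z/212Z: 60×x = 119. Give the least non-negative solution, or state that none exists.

gcd(60, 212) = 4, and 4 does not divide 119.
So the congruence has no solution.

no solution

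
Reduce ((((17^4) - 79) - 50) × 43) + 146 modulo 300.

(17)^4 ≡ 121 (mod 300)
121 - 79 = 42
42 - 50 = -8 ≡ 292 (mod 300)
292 × 43 = 12556 ≡ 256 (mod 300)
256 + 146 = 402 ≡ 102 (mod 300)

102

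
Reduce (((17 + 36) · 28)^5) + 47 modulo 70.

17 + 36 = 53
53 · 28 = 1484 ≡ 14 (mod 70)
(14)^5 ≡ 14 (mod 70)
14 + 47 = 61

61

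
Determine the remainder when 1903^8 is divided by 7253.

1903^1 ≡ 1903 (mod 7253)
1903^2 ≡ 1903^2 = 3621409 ≡ 2162 (mod 7253)
1903^4 ≡ 2162^2 = 4674244 ≡ 3312 (mod 7253)
1903^8 ≡ 3312^2 = 10969344 ≡ 2808 (mod 7253)
So 1903^8 ≡ 2808 (mod 7253).

2808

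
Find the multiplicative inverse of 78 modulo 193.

146

Run the extended Euclidean algorithm:
193 = 2×78 + 37
78 = 2×37 + 4
37 = 9×4 + 1
4 = 4×1 + 0
gcd(78, 193) = 1, so the inverse exists.
Back-substitute for 1:
1 = 1×37 − 9×4
  = −9×78 + 19×37
  = 19×193 − 47×78
So 78⁻¹ ≡ −47 ≡ 146 (mod 193).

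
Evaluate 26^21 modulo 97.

55

Compute successive squares:
21 in binary is 10101, i.e. 21 = 16 + 4 + 1.
26^1 ≡ 26 (mod 97)
26^2 ≡ 26^2 = 676 ≡ 94 (mod 97)
26^4 ≡ 94^2 = 8836 ≡ 9 (mod 97)
26^8 ≡ 9^2 = 81 (mod 97)
26^16 ≡ 81^2 = 6561 ≡ 62 (mod 97)
26^21 = 26^16 * 26^4 * 26^1 ≡ 62 * 9 * 26 (mod 97).
Accumulate the product:
62 * 9 = 558 ≡ 73
73 * 26 = 1898 ≡ 55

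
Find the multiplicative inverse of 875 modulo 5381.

2177

By the extended Euclidean algorithm:
5381 = 6·875 + 131
875 = 6·131 + 89
131 = 1·89 + 42
89 = 2·42 + 5
42 = 8·5 + 2
5 = 2·2 + 1
2 = 2·1 + 0
gcd(875, 5381) = 1, so the inverse exists.
Back-substitute for 1:
1 = 1·5 − 2·2
  = −2·42 + 17·5
  = 17·89 − 36·42
  = −36·131 + 53·89
  = 53·875 − 354·131
  = −354·5381 + 2177·875
So 875⁻¹ ≡ 2177 (mod 5381).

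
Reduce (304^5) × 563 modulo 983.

917

(304)^5 ≡ 604 (mod 983)
604 × 563 = 340052 ≡ 917 (mod 983)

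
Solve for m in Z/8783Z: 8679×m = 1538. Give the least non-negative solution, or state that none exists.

3870

gcd(8679, 8783) = 1, so a unique solution mod 8783 exists.
8679⁻¹ ≡ 2618 (mod 8783).
m ≡ 2618×1538 ≡ 3870 (mod 8783).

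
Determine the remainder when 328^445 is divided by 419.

Using repeated squaring:
445 in binary is 110111101, i.e. 445 = 256 + 128 + 32 + 16 + 8 + 4 + 1.
328^1 ≡ 328 (mod 419)
328^2 ≡ 328^2 = 107584 ≡ 320 (mod 419)
328^4 ≡ 320^2 = 102400 ≡ 164 (mod 419)
328^8 ≡ 164^2 = 26896 ≡ 80 (mod 419)
328^16 ≡ 80^2 = 6400 ≡ 115 (mod 419)
328^32 ≡ 115^2 = 13225 ≡ 236 (mod 419)
328^64 ≡ 236^2 = 55696 ≡ 388 (mod 419)
328^128 ≡ 388^2 = 150544 ≡ 123 (mod 419)
328^256 ≡ 123^2 = 15129 ≡ 45 (mod 419)
328^445 = 328^256 × 328^128 × 328^32 × 328^16 × 328^8 × 328^4 × 328^1 ≡ 45 × 123 × 236 × 115 × 80 × 164 × 328 (mod 419).
Accumulate the product:
45 × 123 = 5535 ≡ 88
88 × 236 = 20768 ≡ 237
237 × 115 = 27255 ≡ 20
20 × 80 = 1600 ≡ 343
343 × 164 = 56252 ≡ 106
106 × 328 = 34768 ≡ 410

410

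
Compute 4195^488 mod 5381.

253

488 in binary is 111101000, i.e. 488 = 256 + 128 + 64 + 32 + 8.
4195^1 ≡ 4195 (mod 5381)
4195^2 ≡ 4195^2 = 17598025 ≡ 2155 (mod 5381)
4195^4 ≡ 2155^2 = 4644025 ≡ 222 (mod 5381)
4195^8 ≡ 222^2 = 49284 ≡ 855 (mod 5381)
4195^16 ≡ 855^2 = 731025 ≡ 4590 (mod 5381)
4195^32 ≡ 4590^2 = 21068100 ≡ 1485 (mod 5381)
4195^64 ≡ 1485^2 = 2205225 ≡ 4396 (mod 5381)
4195^128 ≡ 4396^2 = 19324816 ≡ 1645 (mod 5381)
4195^256 ≡ 1645^2 = 2706025 ≡ 4763 (mod 5381)
4195^488 = 4195^256 · 4195^128 · 4195^64 · 4195^32 · 4195^8 ≡ 4763 · 1645 · 4396 · 1485 · 855 (mod 5381).
Accumulate the product:
4763 · 1645 = 7835135 ≡ 399
399 · 4396 = 1754004 ≡ 5179
5179 · 1485 = 7690815 ≡ 1366
1366 · 855 = 1167930 ≡ 253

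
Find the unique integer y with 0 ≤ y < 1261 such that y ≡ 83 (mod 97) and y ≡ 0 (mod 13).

97⁻¹ mod 13: 97×11 ≡ 1 (mod 13), so 97⁻¹ ≡ 11.
y = 83 + 97×((0 − 83)×11 mod 13) = 83 + 97×10 = 1053.
Check: 1053 mod 97 = 83, 1053 mod 13 = 0. ✓

1053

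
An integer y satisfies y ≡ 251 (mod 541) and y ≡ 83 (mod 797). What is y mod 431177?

541⁻¹ mod 797: 541×165 ≡ 1 (mod 797), so 541⁻¹ ≡ 165.
y = 251 + 541×((83 − 251)×165 mod 797) = 251 + 541×175 = 94926.

94926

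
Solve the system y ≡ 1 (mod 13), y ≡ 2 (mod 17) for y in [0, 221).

53

13⁻¹ mod 17: 13×4 ≡ 1 (mod 17), so 13⁻¹ ≡ 4.
y = 1 + 13×((2 − 1)×4 mod 17) = 1 + 13×4 = 53.
Check: 53 mod 13 = 1, 53 mod 17 = 2. ✓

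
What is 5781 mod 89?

5781 = 64*89 + 85, so 5781 ≡ 85 (mod 89).

85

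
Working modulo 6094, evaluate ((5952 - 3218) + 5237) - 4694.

5952 - 3218 = 2734
2734 + 5237 = 7971 ≡ 1877 (mod 6094)
1877 - 4694 = -2817 ≡ 3277 (mod 6094)

3277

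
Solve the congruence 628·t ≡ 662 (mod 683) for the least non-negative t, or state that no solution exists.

286

gcd(628, 683) = 1, so a unique solution mod 683 exists.
628⁻¹ ≡ 149 (mod 683).
t ≡ 149·662 ≡ 286 (mod 683).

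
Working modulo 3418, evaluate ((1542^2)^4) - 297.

1481

(1542)^2 ≡ 2254 (mod 3418)
(2254)^4 ≡ 1778 (mod 3418)
1778 - 297 = 1481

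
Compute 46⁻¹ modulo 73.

73 = 1·46 + 27
46 = 1·27 + 19
27 = 1·19 + 8
19 = 2·8 + 3
8 = 2·3 + 2
3 = 1·2 + 1
2 = 2·1 + 0
gcd(46, 73) = 1, so the inverse exists.
Back-substitute for 1:
1 = 1·3 − 1·2
  = −1·8 + 3·3
  = 3·19 − 7·8
  = −7·27 + 10·19
  = 10·46 − 17·27
  = −17·73 + 27·46
So 46⁻¹ ≡ 27 (mod 73).

27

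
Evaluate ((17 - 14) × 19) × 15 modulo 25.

5

17 - 14 = 3
3 × 19 = 57 ≡ 7 (mod 25)
7 × 15 = 105 ≡ 5 (mod 25)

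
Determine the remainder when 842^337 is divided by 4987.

3513

Using repeated squaring:
337 in binary is 101010001, i.e. 337 = 256 + 64 + 16 + 1.
842^1 ≡ 842 (mod 4987)
842^2 ≡ 842^2 = 708964 ≡ 810 (mod 4987)
842^4 ≡ 810^2 = 656100 ≡ 2803 (mod 4987)
842^8 ≡ 2803^2 = 7856809 ≡ 2284 (mod 4987)
842^16 ≡ 2284^2 = 5216656 ≡ 254 (mod 4987)
842^32 ≡ 254^2 = 64516 ≡ 4672 (mod 4987)
842^64 ≡ 4672^2 = 21827584 ≡ 4472 (mod 4987)
842^128 ≡ 4472^2 = 19998784 ≡ 914 (mod 4987)
842^256 ≡ 914^2 = 835396 ≡ 2567 (mod 4987)
842^337 = 842^256 × 842^64 × 842^16 × 842^1 ≡ 2567 × 4472 × 254 × 842 (mod 4987).
Accumulate the product:
2567 × 4472 = 11479624 ≡ 4537
4537 × 254 = 1152398 ≡ 401
401 × 842 = 337642 ≡ 3513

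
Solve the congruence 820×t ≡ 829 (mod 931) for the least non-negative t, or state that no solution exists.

479

gcd(820, 931) = 1, so a unique solution mod 931 exists.
820⁻¹ ≡ 260 (mod 931).
t ≡ 260×829 ≡ 479 (mod 931).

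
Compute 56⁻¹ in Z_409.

168

Run the extended Euclidean algorithm:
409 = 7*56 + 17
56 = 3*17 + 5
17 = 3*5 + 2
5 = 2*2 + 1
2 = 2*1 + 0
gcd(56, 409) = 1, so the inverse exists.
Bézout: 1 = −23*409 + 168*56.
So 56⁻¹ ≡ 168 (mod 409).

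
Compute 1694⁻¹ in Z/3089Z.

31

3089 = 1×1694 + 1395
1694 = 1×1395 + 299
1395 = 4×299 + 199
299 = 1×199 + 100
199 = 1×100 + 99
100 = 1×99 + 1
99 = 99×1 + 0
gcd(1694, 3089) = 1, so the inverse exists.
Back-substitute for 1:
1 = 1×100 − 1×99
  = −1×199 + 2×100
  = 2×299 − 3×199
  = −3×1395 + 14×299
  = 14×1694 − 17×1395
  = −17×3089 + 31×1694
So 1694⁻¹ ≡ 31 (mod 3089).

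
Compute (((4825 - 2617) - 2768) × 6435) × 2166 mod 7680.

1440

4825 - 2617 = 2208
2208 - 2768 = -560 ≡ 7120 (mod 7680)
7120 × 6435 = 45817200 ≡ 6000 (mod 7680)
6000 × 2166 = 12996000 ≡ 1440 (mod 7680)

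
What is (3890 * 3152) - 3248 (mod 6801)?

2630

3890 * 3152 = 12261280 ≡ 5878 (mod 6801)
5878 - 3248 = 2630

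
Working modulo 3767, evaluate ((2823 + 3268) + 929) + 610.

96

2823 + 3268 = 6091 ≡ 2324 (mod 3767)
2324 + 929 = 3253
3253 + 610 = 3863 ≡ 96 (mod 3767)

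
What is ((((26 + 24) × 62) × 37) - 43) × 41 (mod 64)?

26 + 24 = 50
50 × 62 = 3100 ≡ 28 (mod 64)
28 × 37 = 1036 ≡ 12 (mod 64)
12 - 43 = -31 ≡ 33 (mod 64)
33 × 41 = 1353 ≡ 9 (mod 64)

9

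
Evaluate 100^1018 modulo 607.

93

Compute successive squares:
100^1 ≡ 100 (mod 607)
100^2 ≡ 100^2 = 10000 ≡ 288 (mod 607)
100^4 ≡ 288^2 = 82944 ≡ 392 (mod 607)
100^8 ≡ 392^2 = 153664 ≡ 93 (mod 607)
100^16 ≡ 93^2 = 8649 ≡ 151 (mod 607)
100^32 ≡ 151^2 = 22801 ≡ 342 (mod 607)
100^64 ≡ 342^2 = 116964 ≡ 420 (mod 607)
100^128 ≡ 420^2 = 176400 ≡ 370 (mod 607)
100^256 ≡ 370^2 = 136900 ≡ 325 (mod 607)
100^512 ≡ 325^2 = 105625 ≡ 7 (mod 607)
100^1018 = 100^512 · 100^256 · 100^128 · 100^64 · 100^32 · 100^16 · 100^8 · 100^2 ≡ 7 · 325 · 370 · 420 · 342 · 151 · 93 · 288 (mod 607).
Accumulate the product:
7 · 325 = 2275 ≡ 454
454 · 370 = 167980 ≡ 448
448 · 420 = 188160 ≡ 597
597 · 342 = 204174 ≡ 222
222 · 151 = 33522 ≡ 137
137 · 93 = 12741 ≡ 601
601 · 288 = 173088 ≡ 93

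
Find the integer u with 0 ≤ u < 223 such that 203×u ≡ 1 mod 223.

78

Apply the Euclidean algorithm and back-substitute:
223 = 1×203 + 20
203 = 10×20 + 3
20 = 6×3 + 2
3 = 1×2 + 1
2 = 2×1 + 0
gcd(203, 223) = 1, so the inverse exists.
Back-substitute for 1:
1 = 1×3 − 1×2
  = −1×20 + 7×3
  = 7×203 − 71×20
  = −71×223 + 78×203
So 203⁻¹ ≡ 78 (mod 223).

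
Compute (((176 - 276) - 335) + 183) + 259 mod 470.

7

176 - 276 = -100 ≡ 370 (mod 470)
370 - 335 = 35
35 + 183 = 218
218 + 259 = 477 ≡ 7 (mod 470)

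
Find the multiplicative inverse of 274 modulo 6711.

1690

By the extended Euclidean algorithm:
6711 = 24*274 + 135
274 = 2*135 + 4
135 = 33*4 + 3
4 = 1*3 + 1
3 = 3*1 + 0
gcd(274, 6711) = 1, so the inverse exists.
Bézout: 1 = −69*6711 + 1690*274.
So 274⁻¹ ≡ 1690 (mod 6711).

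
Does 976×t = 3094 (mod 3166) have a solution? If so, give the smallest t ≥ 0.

gcd(976, 3166) = 2, and 2 | 3094, so solutions exist.
Divide through by 2: 488×t ≡ 1547 mod 1583.
488⁻¹ ≡ 133 (mod 1583).
t ≡ 133×1547 ≡ 1544 (mod 1583).
The smallest non-negative solution is t = 1544.

1544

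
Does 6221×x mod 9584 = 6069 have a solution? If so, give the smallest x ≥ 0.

gcd(6221, 9584) = 1, so a unique solution mod 9584 exists.
6221⁻¹ ≡ 6965 (mod 9584).
x ≡ 6965×6069 ≡ 5145 (mod 9584).

5145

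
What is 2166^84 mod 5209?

Using repeated squaring:
2166^1 ≡ 2166 (mod 5209)
2166^2 ≡ 2166^2 = 4691556 ≡ 3456 (mod 5209)
2166^4 ≡ 3456^2 = 11943936 ≡ 4908 (mod 5209)
2166^8 ≡ 4908^2 = 24088464 ≡ 2048 (mod 5209)
2166^16 ≡ 2048^2 = 4194304 ≡ 1059 (mod 5209)
2166^32 ≡ 1059^2 = 1121481 ≡ 1546 (mod 5209)
2166^64 ≡ 1546^2 = 2390116 ≡ 4394 (mod 5209)
2166^84 = 2166^64 × 2166^16 × 2166^4 ≡ 4394 × 1059 × 4908 (mod 5209).
Accumulate the product:
4394 × 1059 = 4653246 ≡ 1609
1609 × 4908 = 7896972 ≡ 128

128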